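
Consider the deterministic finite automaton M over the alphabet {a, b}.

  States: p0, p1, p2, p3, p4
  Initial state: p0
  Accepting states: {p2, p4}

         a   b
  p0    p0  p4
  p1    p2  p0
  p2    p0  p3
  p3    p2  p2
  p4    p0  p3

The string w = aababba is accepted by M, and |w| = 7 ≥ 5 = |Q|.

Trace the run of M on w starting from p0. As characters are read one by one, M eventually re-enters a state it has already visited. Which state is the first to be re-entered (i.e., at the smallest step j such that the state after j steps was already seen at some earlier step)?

State sequence: p0 -a-> p0 -a-> p0 -b-> p4 -a-> p0 -b-> p4 -b-> p3 -a-> p2
First repeat at step 1: p0 was already visited.

The earliest repeat is at step j = 1: M is in p0, which it already visited at step i = 0.
Since M has 5 states, any run of length ≥ 5 visits 5+1 states, so by pigeonhole some state repeats within the first 5 steps — that repeat gives the pumpable loop.

p0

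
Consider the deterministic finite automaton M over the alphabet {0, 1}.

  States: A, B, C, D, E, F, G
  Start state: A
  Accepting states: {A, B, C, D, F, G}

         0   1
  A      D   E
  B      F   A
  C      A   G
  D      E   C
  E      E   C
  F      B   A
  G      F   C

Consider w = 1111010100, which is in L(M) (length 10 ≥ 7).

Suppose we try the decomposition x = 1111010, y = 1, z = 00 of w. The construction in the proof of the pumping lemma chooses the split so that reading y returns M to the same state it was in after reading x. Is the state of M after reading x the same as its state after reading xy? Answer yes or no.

no

State sequence: A -1-> E -1-> C -1-> G -1-> C -0-> A -1-> E -0-> E -1-> C

After x (step 7): E. After xy (step 8): C.
They differ (E ≠ C), so y is not a cycle from the state after x; this split is not the one the pumping-lemma construction produces, and pumping y need not keep the string in L(M).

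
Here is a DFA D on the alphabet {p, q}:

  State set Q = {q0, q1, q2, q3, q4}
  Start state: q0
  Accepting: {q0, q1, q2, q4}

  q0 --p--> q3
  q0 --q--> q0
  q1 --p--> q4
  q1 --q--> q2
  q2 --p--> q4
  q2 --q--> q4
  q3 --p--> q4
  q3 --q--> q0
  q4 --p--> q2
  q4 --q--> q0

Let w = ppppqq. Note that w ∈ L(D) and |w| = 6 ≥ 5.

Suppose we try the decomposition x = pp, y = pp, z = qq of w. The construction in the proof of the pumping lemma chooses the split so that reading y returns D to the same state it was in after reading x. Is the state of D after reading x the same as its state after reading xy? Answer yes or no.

yes

Run of D on the first 4 characters of w = p p p p:
  step 0: q0  (start)
  step 1: q3  (read p: q0→q3)
  step 2: q4  (read p: q3→q4)
  step 3: q2  (read p: q4→q2)
  step 4: q4  (read p: q2→q4)

After x (step 2): q4. After xy (step 4): q4.
They match, so y = pp drives D around a cycle from q4 back to itself; pumping y any number of times keeps D in q4 before reading z, and xyⁱz ∈ L(D) for every i ≥ 0.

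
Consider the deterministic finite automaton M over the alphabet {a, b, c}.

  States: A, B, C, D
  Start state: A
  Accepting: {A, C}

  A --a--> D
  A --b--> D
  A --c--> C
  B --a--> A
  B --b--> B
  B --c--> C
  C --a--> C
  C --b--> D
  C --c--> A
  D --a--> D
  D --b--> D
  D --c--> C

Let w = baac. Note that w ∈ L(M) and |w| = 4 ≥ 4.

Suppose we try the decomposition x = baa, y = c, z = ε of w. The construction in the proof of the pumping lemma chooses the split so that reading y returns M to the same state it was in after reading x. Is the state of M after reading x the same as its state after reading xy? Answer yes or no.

Run of M on the first 4 characters of w = b a a c:
  step 0: A  (start)
  step 1: D  (read b: A→D)
  step 2: D  (read a: D→D)
  step 3: D  (read a: D→D)
  step 4: C  (read c: D→C)

After x (step 3): D. After xy (step 4): C.
They differ (D ≠ C), so y is not a cycle from the state after x; this split is not the one the pumping-lemma construction produces, and pumping y need not keep the string in L(M).

no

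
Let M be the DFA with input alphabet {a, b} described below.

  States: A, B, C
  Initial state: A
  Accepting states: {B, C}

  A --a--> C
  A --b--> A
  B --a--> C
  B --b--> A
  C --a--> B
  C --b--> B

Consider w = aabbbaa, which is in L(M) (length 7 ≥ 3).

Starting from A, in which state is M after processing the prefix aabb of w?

Run of M on the first 4 characters of w = a a b b:
  step 0: A  (start)
  step 1: C  (read a: A→C)
  step 2: B  (read a: C→B)
  step 3: A  (read b: B→A)
  step 4: A  (read b: A→A)

After reading 4 characters, M is in state A.

A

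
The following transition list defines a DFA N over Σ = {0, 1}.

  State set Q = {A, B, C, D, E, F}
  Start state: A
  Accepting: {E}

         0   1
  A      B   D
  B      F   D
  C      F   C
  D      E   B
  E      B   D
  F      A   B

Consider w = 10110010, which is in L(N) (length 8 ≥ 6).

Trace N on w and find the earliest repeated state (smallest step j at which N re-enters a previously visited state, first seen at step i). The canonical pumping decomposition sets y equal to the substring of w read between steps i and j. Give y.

01

State sequence: A -1-> D -0-> E -1-> D -1-> B -0-> F -0-> A -1-> D -0-> E
First repeat at step 3: D was already visited.

So i = 1, j = 3, giving x = w[0:1] = 1, y = w[1:3] = 01, z = w[3:8] = 10010.
Check: |xy| = 3 ≤ 6 and |y| = 2 ≥ 1. Reading y takes N from D back to D, so every xyⁱz is accepted.
The DFA has 6 states, so the proof of the pumping lemma guarantees a repeated state among the first 6+1 visited; the segment between the two visits is the pumpable y.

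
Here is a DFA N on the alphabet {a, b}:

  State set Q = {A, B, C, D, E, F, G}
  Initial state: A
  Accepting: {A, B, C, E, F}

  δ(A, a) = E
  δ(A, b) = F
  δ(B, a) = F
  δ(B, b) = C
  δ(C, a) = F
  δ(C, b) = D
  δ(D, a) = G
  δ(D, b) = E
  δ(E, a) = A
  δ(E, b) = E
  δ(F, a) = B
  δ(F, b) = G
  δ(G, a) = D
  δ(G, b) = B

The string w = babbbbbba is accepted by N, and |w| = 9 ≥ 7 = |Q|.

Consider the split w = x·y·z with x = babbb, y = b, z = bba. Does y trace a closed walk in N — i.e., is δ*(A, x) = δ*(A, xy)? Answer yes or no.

yes

Run of N on the first 6 characters of w = b a b b b b:
  step 0: A  (start)
  step 1: F  (read b: A→F)
  step 2: B  (read a: F→B)
  step 3: C  (read b: B→C)
  step 4: D  (read b: C→D)
  step 5: E  (read b: D→E)
  step 6: E  (read b: E→E)

After x (step 5): E. After xy (step 6): E.
They match, so y = b drives N around a cycle from E back to itself; pumping y any number of times keeps N in E before reading z, and xyⁱz ∈ L(N) for every i ≥ 0.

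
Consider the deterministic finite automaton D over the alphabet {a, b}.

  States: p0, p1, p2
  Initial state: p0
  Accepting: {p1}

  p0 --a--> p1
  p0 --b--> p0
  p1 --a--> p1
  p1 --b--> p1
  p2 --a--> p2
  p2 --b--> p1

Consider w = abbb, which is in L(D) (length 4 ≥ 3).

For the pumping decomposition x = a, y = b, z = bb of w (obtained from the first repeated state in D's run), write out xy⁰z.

xy⁰z = xz = a·bb = abb.
Reading y = b takes D from p1 back to p1, so after x the machine is still in p1, and z then leads to the accepting state p1. Hence abb ∈ L(D).

abb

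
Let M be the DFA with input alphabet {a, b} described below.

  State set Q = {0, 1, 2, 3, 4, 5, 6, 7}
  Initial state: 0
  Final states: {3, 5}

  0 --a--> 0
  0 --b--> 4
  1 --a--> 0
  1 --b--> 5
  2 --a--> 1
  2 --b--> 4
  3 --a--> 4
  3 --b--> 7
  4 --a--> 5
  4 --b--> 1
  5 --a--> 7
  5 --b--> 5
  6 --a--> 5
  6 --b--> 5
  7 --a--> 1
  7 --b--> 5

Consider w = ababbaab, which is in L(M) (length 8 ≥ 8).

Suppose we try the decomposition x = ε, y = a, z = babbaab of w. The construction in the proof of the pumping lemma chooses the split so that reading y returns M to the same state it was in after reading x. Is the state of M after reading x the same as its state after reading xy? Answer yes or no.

yes

State sequence: 0 -a-> 0

After x (step 0): 0. After xy (step 1): 0.
They match, so y = a drives M around a cycle from 0 back to itself; pumping y any number of times keeps M in 0 before reading z, and xyⁱz ∈ L(M) for every i ≥ 0.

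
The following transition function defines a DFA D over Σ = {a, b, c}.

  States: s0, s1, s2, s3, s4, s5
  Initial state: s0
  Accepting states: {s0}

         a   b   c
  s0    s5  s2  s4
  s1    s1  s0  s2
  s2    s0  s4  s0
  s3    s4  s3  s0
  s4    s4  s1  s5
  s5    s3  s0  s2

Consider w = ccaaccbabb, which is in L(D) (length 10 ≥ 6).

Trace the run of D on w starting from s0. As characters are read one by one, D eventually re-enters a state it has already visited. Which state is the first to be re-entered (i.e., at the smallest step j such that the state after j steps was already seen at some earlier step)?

Run of D on w = c c a a c c b a b b:
  step 0: s0  (start)
  step 1: s4  (read c: s0→s4)
  step 2: s5  (read c: s4→s5)
  step 3: s3  (read a: s5→s3)
  step 4: s4  (read a: s3→s4)   ← first repeat (s4 seen earlier)
  step 5: s5  (read c: s4→s5)
  step 6: s2  (read c: s5→s2)
  step 7: s4  (read b: s2→s4)
  step 8: s4  (read a: s4→s4)
  step 9: s1  (read b: s4→s1)
  step 10: s0  (read b: s1→s0)

The earliest repeat is at step j = 4: D is in s4, which it already visited at step i = 1.
Since D has 6 states, any run of length ≥ 6 visits 6+1 states, so by pigeonhole some state repeats within the first 6 steps — that repeat gives the pumpable loop.

s4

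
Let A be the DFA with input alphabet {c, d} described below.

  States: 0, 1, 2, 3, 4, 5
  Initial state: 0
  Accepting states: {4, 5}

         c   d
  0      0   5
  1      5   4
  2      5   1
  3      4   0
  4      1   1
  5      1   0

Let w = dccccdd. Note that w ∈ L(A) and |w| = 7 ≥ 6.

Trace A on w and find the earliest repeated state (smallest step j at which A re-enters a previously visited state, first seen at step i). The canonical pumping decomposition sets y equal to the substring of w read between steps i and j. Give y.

cc

Run of A on w = d c c c c d d:
  step 0: 0  (start)
  step 1: 5  (read d: 0→5)
  step 2: 1  (read c: 5→1)
  step 3: 5  (read c: 1→5)   ← first repeat (5 seen earlier)
  step 4: 1  (read c: 5→1)
  step 5: 5  (read c: 1→5)
  step 6: 0  (read d: 5→0)
  step 7: 5  (read d: 0→5)

So i = 1, j = 3, giving x = w[0:1] = d, y = w[1:3] = cc, z = w[3:7] = ccdd.
Check: |xy| = 3 ≤ 6 and |y| = 2 ≥ 1. Reading y takes A from 5 back to 5, so every xyⁱz is accepted.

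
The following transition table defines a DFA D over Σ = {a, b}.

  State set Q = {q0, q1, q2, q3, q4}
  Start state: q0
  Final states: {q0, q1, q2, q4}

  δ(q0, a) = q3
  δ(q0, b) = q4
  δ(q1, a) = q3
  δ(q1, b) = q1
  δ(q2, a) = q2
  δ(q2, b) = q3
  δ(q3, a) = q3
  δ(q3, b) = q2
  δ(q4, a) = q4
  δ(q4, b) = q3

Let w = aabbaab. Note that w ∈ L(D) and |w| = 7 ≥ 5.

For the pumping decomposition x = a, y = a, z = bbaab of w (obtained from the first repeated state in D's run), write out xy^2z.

aaabbaab

xy^2z = a·a·a·bbaab = aaabbaab.
Reading y = a takes D from q3 back to q3, so after x·y·y the machine is still in q3, and z then leads to the accepting state q2. Hence aaabbaab ∈ L(D).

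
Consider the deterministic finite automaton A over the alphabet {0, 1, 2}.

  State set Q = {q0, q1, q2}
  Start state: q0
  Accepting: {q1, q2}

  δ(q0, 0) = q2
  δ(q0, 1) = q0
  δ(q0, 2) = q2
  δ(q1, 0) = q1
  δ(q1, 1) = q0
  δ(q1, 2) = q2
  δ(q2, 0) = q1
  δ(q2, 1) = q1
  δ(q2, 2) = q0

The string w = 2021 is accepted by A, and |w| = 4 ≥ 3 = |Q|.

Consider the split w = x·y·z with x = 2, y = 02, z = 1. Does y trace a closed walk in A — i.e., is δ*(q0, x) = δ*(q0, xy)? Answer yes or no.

Run of A on the first 3 characters of w = 2 0 2:
  step 0: q0  (start)
  step 1: q2  (read 2: q0→q2)
  step 2: q1  (read 0: q2→q1)
  step 3: q2  (read 2: q1→q2)

After x (step 1): q2. After xy (step 3): q2.
They match, so y = 02 drives A around a cycle from q2 back to itself; pumping y any number of times keeps A in q2 before reading z, and xyⁱz ∈ L(A) for every i ≥ 0.

yes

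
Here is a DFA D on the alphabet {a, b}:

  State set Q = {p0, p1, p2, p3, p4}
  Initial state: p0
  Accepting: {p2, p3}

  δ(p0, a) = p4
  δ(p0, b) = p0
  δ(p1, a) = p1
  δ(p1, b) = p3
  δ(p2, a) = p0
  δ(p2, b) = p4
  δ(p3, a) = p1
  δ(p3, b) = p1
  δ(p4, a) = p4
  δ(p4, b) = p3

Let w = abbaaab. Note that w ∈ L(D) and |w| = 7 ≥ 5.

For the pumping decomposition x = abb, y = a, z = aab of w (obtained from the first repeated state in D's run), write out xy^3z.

xy^3z = abb·a·a·a·aab = abbaaaaab.
Reading y = a takes D from p1 back to p1, so after x·y·y·y the machine is still in p1, and z then leads to the accepting state p3. Hence abbaaaaab ∈ L(D).

abbaaaaab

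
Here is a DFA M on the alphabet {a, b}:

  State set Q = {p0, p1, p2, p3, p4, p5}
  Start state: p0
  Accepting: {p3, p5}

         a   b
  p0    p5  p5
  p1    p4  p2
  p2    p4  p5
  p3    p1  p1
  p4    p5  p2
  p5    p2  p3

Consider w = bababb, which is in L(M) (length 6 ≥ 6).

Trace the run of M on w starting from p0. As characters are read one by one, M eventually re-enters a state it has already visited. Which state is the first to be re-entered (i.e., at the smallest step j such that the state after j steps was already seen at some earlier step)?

Run of M on w = b a b a b b:
  step 0: p0  (start)
  step 1: p5  (read b: p0→p5)
  step 2: p2  (read a: p5→p2)
  step 3: p5  (read b: p2→p5)   ← first repeat (p5 seen earlier)
  step 4: p2  (read a: p5→p2)
  step 5: p5  (read b: p2→p5)
  step 6: p3  (read b: p5→p3)

The earliest repeat is at step j = 3: M is in p5, which it already visited at step i = 1.

p5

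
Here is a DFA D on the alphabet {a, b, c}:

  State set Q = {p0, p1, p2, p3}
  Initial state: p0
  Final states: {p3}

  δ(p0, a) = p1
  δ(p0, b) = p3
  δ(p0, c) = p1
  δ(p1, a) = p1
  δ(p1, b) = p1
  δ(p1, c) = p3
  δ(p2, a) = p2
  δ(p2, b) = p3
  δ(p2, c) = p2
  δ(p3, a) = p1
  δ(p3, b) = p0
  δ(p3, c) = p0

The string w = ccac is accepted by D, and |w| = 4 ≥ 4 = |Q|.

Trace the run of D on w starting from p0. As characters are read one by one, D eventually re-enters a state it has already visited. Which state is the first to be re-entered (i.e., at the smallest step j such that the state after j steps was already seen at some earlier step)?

Run of D on w = c c a c:
  step 0: p0  (start)
  step 1: p1  (read c: p0→p1)
  step 2: p3  (read c: p1→p3)
  step 3: p1  (read a: p3→p1)   ← first repeat (p1 seen earlier)
  step 4: p3  (read c: p1→p3)

The earliest repeat is at step j = 3: D is in p1, which it already visited at step i = 1.

p1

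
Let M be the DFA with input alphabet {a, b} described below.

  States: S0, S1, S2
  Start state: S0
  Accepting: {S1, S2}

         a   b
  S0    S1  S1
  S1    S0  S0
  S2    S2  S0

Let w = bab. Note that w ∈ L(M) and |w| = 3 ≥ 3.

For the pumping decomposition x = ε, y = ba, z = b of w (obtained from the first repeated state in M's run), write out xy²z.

xy^2z = ε·ba·ba·b = babab.
Reading y = ba takes M from S0 back to S0, so after x·y·y the machine is still in S0, and z then leads to the accepting state S1. Hence babab ∈ L(M).

babab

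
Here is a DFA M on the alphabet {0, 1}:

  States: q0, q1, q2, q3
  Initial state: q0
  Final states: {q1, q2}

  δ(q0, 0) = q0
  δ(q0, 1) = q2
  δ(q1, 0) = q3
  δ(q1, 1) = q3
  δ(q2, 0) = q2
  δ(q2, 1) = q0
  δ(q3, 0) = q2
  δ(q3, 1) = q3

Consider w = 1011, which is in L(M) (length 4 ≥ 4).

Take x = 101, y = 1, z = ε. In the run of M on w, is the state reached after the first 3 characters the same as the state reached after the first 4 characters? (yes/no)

Run of M on the first 4 characters of w = 1 0 1 1:
  step 0: q0  (start)
  step 1: q2  (read 1: q0→q2)
  step 2: q2  (read 0: q2→q2)
  step 3: q0  (read 1: q2→q0)
  step 4: q2  (read 1: q0→q2)

After x (step 3): q0. After xy (step 4): q2.
They differ (q0 ≠ q2), so y is not a cycle from the state after x; this split is not the one the pumping-lemma construction produces, and pumping y need not keep the string in L(M).

no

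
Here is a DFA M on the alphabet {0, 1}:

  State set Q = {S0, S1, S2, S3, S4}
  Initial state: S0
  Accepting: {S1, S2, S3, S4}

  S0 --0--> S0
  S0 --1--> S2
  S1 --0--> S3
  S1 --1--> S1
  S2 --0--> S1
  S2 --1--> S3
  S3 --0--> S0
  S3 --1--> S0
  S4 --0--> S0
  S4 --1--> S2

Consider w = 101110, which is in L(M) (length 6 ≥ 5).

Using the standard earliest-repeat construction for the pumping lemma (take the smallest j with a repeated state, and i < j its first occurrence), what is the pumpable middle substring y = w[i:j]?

Run of M on w = 1 0 1 1 1 0:
  step 0: S0  (start)
  step 1: S2  (read 1: S0→S2)
  step 2: S1  (read 0: S2→S1)
  step 3: S1  (read 1: S1→S1)   ← first repeat (S1 seen earlier)
  step 4: S1  (read 1: S1→S1)
  step 5: S1  (read 1: S1→S1)
  step 6: S3  (read 0: S1→S3)

So i = 2, j = 3, giving x = w[0:2] = 10, y = w[2:3] = 1, z = w[3:6] = 110.
Check: |xy| = 3 ≤ 5 and |y| = 1 ≥ 1. Reading y takes M from S1 back to S1, so every xyⁱz is accepted.
The DFA has 5 states, so the proof of the pumping lemma guarantees a repeated state among the first 5+1 visited; the segment between the two visits is the pumpable y.

1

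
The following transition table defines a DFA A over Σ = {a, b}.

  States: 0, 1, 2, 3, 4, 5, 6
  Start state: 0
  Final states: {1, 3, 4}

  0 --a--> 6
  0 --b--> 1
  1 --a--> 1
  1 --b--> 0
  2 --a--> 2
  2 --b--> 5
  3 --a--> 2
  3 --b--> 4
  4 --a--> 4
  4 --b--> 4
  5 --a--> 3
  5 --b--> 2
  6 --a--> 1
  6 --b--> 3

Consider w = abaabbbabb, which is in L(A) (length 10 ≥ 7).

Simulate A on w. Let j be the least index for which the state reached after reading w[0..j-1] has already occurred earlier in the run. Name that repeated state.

State sequence: 0 -a-> 6 -b-> 3 -a-> 2 -a-> 2 -b-> 5 -b-> 2 -b-> 5 -a-> 3 -b-> 4 -b-> 4
First repeat at step 4: 2 was already visited.

The earliest repeat is at step j = 4: A is in 2, which it already visited at step i = 3.
Since A has 7 states, any run of length ≥ 7 visits 7+1 states, so by pigeonhole some state repeats within the first 7 steps — that repeat gives the pumpable loop.

2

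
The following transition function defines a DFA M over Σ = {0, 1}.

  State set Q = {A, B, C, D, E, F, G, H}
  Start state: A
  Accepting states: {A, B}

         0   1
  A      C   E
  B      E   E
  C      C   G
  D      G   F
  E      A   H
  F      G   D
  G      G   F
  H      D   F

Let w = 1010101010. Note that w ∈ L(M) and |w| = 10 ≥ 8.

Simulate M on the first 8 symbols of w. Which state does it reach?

A

Run of M on the first 8 characters of w = 1 0 1 0 1 0 1 0:
  step 0: A  (start)
  step 1: E  (read 1: A→E)
  step 2: A  (read 0: E→A)
  step 3: E  (read 1: A→E)
  step 4: A  (read 0: E→A)
  step 5: E  (read 1: A→E)
  step 6: A  (read 0: E→A)
  step 7: E  (read 1: A→E)
  step 8: A  (read 0: E→A)

After reading 8 characters, M is in state A.
(This kind of state-tracing is the core of the pumping-lemma construction: with 8 states, pigeonhole forces a repeat within the first 8 steps.)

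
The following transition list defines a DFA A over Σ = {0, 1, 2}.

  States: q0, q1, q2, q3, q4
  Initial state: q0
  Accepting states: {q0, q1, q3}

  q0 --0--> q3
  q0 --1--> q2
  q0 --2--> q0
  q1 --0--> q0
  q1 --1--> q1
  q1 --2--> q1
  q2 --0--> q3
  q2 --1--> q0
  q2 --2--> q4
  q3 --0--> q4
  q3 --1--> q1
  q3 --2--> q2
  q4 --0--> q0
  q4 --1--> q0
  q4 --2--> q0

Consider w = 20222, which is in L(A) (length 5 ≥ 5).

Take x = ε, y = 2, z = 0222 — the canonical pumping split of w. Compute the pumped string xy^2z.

xy^2z = ε·2·2·0222 = 220222.
Reading y = 2 takes A from q0 back to q0, so after x·y·y the machine is still in q0, and z then leads to the accepting state q0. Hence 220222 ∈ L(A).

220222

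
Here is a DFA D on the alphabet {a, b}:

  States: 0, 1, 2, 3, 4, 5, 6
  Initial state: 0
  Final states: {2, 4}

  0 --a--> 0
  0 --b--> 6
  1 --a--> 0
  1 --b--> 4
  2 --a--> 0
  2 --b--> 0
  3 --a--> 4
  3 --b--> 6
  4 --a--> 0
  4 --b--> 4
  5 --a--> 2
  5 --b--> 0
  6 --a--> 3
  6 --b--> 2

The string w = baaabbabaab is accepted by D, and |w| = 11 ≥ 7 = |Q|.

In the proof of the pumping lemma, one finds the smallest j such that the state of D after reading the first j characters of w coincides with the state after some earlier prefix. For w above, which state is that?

0

State sequence: 0 -b-> 6 -a-> 3 -a-> 4 -a-> 0 -b-> 6 -b-> 2 -a-> 0 -b-> 6 -a-> 3 -a-> 4 -b-> 4
First repeat at step 4: 0 was already visited.

The earliest repeat is at step j = 4: D is in 0, which it already visited at step i = 0.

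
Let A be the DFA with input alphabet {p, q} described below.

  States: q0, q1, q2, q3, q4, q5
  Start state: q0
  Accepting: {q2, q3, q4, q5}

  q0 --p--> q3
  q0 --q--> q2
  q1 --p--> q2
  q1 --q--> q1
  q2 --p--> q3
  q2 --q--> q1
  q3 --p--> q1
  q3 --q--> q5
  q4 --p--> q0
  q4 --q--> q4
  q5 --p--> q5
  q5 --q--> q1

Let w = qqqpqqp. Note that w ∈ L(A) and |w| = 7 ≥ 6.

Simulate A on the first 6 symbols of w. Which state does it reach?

Run of A on the first 6 characters of w = q q q p q q:
  step 0: q0  (start)
  step 1: q2  (read q: q0→q2)
  step 2: q1  (read q: q2→q1)
  step 3: q1  (read q: q1→q1)
  step 4: q2  (read p: q1→q2)
  step 5: q1  (read q: q2→q1)
  step 6: q1  (read q: q1→q1)

After reading 6 characters, A is in state q1.

q1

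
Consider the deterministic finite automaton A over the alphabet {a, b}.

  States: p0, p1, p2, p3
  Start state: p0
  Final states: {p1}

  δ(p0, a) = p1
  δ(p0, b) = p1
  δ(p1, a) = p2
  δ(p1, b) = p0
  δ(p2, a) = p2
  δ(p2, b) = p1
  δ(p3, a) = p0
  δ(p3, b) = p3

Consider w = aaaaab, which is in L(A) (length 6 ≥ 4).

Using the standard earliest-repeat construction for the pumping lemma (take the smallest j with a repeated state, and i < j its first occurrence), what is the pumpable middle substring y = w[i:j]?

a

State sequence: p0 -a-> p1 -a-> p2 -a-> p2 -a-> p2 -a-> p2 -b-> p1
First repeat at step 3: p2 was already visited.

So i = 2, j = 3, giving x = w[0:2] = aa, y = w[2:3] = a, z = w[3:6] = aab.
Check: |xy| = 3 ≤ 4 and |y| = 1 ≥ 1. Reading y takes A from p2 back to p2, so every xyⁱz is accepted.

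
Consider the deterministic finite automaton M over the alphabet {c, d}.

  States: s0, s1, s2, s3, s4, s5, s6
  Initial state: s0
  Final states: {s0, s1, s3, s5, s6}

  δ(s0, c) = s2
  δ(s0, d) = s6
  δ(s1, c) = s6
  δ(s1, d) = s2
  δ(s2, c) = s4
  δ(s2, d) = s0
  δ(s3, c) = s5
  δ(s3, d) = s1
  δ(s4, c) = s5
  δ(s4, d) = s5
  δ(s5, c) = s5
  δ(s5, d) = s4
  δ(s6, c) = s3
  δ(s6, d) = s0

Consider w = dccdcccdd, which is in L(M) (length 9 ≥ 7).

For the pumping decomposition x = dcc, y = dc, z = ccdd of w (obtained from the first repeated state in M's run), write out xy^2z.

dccdcdcccdd

xy^2z = dcc·dc·dc·ccdd = dccdcdcccdd.
Reading y = dc takes M from s5 back to s5, so after x·y·y the machine is still in s5, and z then leads to the accepting state s5. Hence dccdcdcccdd ∈ L(M).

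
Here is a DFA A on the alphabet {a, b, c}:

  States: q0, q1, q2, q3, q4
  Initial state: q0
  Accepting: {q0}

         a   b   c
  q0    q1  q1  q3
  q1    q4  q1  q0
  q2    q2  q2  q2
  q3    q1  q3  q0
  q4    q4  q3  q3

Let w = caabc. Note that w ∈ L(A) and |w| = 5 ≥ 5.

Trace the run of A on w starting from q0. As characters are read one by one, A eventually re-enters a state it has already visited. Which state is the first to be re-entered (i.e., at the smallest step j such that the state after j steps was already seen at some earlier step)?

q3

State sequence: q0 -c-> q3 -a-> q1 -a-> q4 -b-> q3 -c-> q0
First repeat at step 4: q3 was already visited.

The earliest repeat is at step j = 4: A is in q3, which it already visited at step i = 1.
The DFA has 5 states, so the proof of the pumping lemma guarantees a repeated state among the first 5+1 visited; the segment between the two visits is the pumpable y.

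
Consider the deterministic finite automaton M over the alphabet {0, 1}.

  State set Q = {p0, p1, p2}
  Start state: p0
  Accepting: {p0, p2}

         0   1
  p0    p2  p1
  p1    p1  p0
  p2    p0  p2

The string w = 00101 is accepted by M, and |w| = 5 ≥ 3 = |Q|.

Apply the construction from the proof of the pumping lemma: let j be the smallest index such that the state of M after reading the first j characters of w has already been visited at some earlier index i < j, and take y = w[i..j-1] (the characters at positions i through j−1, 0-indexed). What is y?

Run of M on w = 0 0 1 0 1:
  step 0: p0  (start)
  step 1: p2  (read 0: p0→p2)
  step 2: p0  (read 0: p2→p0)   ← first repeat (p0 seen earlier)
  step 3: p1  (read 1: p0→p1)
  step 4: p1  (read 0: p1→p1)
  step 5: p0  (read 1: p1→p0)

So i = 0, j = 2, giving x = w[0:0] = ε, y = w[0:2] = 00, z = w[2:5] = 101.
Check: |xy| = 2 ≤ 3 and |y| = 2 ≥ 1. Reading y takes M from p0 back to p0, so every xyⁱz is accepted.

00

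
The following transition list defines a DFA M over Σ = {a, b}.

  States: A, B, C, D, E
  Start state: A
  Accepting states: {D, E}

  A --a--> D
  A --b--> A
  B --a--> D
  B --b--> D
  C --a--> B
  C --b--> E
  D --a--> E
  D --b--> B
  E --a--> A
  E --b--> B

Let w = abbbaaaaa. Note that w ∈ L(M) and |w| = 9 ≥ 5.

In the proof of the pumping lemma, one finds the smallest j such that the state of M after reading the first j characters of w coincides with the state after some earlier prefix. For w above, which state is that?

D

Run of M on w = a b b b a a a a a:
  step 0: A  (start)
  step 1: D  (read a: A→D)
  step 2: B  (read b: D→B)
  step 3: D  (read b: B→D)   ← first repeat (D seen earlier)
  step 4: B  (read b: D→B)
  step 5: D  (read a: B→D)
  step 6: E  (read a: D→E)
  step 7: A  (read a: E→A)
  step 8: D  (read a: A→D)
  step 9: E  (read a: D→E)

The earliest repeat is at step j = 3: M is in D, which it already visited at step i = 1.
Since M has 5 states, any run of length ≥ 5 visits 5+1 states, so by pigeonhole some state repeats within the first 5 steps — that repeat gives the pumpable loop.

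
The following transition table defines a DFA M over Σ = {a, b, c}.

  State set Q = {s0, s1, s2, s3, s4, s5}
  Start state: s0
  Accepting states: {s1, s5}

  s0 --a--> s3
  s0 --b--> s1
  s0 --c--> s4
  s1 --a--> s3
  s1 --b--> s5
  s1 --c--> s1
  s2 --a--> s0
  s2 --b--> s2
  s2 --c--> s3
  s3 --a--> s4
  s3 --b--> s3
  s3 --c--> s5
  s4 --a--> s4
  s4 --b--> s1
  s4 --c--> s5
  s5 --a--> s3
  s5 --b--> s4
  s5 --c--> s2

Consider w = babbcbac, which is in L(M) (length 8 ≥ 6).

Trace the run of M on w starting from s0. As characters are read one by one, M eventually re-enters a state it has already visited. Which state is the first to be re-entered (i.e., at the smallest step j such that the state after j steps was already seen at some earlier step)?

s3

State sequence: s0 -b-> s1 -a-> s3 -b-> s3 -b-> s3 -c-> s5 -b-> s4 -a-> s4 -c-> s5
First repeat at step 3: s3 was already visited.

The earliest repeat is at step j = 3: M is in s3, which it already visited at step i = 2.
Pumping length from the standard proof: p = 6 (the number of states). The repeated state found above gives |xy| = j ≤ 6 and |y| = j − i ≥ 1.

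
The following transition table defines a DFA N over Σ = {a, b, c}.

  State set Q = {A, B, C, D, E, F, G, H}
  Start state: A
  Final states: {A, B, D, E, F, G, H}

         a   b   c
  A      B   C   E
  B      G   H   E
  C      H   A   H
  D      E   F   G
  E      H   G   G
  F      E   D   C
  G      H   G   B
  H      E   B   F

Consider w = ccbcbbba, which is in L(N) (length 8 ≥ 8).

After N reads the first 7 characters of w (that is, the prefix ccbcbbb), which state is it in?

State sequence: A -c-> E -c-> G -b-> G -c-> B -b-> H -b-> B -b-> H

After reading 7 characters, N is in state H.

H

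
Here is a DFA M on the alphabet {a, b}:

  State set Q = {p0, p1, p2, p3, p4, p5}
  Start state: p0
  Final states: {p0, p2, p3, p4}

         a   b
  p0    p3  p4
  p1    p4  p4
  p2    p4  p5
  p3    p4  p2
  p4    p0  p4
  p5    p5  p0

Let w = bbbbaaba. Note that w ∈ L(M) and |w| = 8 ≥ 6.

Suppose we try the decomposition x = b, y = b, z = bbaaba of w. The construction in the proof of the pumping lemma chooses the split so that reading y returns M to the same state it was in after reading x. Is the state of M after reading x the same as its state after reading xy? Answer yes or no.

Run of M on the first 2 characters of w = b b:
  step 0: p0  (start)
  step 1: p4  (read b: p0→p4)
  step 2: p4  (read b: p4→p4)

After x (step 1): p4. After xy (step 2): p4.
They match, so y = b drives M around a cycle from p4 back to itself; pumping y any number of times keeps M in p4 before reading z, and xyⁱz ∈ L(M) for every i ≥ 0.

yes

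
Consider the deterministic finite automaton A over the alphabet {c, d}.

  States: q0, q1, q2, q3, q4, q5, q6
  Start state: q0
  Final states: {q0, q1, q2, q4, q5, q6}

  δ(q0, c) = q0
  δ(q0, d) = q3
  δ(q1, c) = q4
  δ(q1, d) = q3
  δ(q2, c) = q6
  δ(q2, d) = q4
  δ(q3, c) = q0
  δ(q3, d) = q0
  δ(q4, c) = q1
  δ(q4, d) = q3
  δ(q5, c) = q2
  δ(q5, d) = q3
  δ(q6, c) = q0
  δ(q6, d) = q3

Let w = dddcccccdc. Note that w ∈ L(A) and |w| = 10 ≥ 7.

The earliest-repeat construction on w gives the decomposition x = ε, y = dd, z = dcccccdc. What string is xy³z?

dddddddcccccdc

xy^3z = ε·dd·dd·dd·dcccccdc = dddddddcccccdc.
Reading y = dd takes A from q0 back to q0, so after x·y·y·y the machine is still in q0, and z then leads to the accepting state q0. Hence dddddddcccccdc ∈ L(A).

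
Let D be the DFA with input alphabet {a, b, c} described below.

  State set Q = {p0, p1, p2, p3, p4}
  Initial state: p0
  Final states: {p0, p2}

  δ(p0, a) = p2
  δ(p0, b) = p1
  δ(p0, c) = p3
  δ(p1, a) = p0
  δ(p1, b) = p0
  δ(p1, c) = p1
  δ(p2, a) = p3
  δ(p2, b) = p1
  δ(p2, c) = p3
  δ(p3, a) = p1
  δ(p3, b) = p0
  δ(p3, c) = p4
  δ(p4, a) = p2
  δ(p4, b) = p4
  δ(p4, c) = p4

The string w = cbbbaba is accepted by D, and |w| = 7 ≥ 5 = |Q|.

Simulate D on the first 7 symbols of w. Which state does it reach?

State sequence: p0 -c-> p3 -b-> p0 -b-> p1 -b-> p0 -a-> p2 -b-> p1 -a-> p0

After reading 7 characters, D is in state p0.

p0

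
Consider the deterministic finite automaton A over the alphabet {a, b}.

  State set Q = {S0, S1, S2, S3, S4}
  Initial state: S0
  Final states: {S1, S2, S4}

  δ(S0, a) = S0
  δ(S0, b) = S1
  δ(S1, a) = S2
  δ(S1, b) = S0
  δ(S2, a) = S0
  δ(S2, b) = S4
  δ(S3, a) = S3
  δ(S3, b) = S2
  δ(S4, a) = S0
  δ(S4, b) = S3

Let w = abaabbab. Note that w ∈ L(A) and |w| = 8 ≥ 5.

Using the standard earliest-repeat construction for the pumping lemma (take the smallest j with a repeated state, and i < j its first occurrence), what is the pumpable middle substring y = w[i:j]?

a

Run of A on w = a b a a b b a b:
  step 0: S0  (start)
  step 1: S0  (read a: S0→S0)   ← first repeat (S0 seen earlier)
  step 2: S1  (read b: S0→S1)
  step 3: S2  (read a: S1→S2)
  step 4: S0  (read a: S2→S0)
  step 5: S1  (read b: S0→S1)
  step 6: S0  (read b: S1→S0)
  step 7: S0  (read a: S0→S0)
  step 8: S1  (read b: S0→S1)

So i = 0, j = 1, giving x = w[0:0] = ε, y = w[0:1] = a, z = w[1:8] = baabbab.
Check: |xy| = 1 ≤ 5 and |y| = 1 ≥ 1. Reading y takes A from S0 back to S0, so every xyⁱz is accepted.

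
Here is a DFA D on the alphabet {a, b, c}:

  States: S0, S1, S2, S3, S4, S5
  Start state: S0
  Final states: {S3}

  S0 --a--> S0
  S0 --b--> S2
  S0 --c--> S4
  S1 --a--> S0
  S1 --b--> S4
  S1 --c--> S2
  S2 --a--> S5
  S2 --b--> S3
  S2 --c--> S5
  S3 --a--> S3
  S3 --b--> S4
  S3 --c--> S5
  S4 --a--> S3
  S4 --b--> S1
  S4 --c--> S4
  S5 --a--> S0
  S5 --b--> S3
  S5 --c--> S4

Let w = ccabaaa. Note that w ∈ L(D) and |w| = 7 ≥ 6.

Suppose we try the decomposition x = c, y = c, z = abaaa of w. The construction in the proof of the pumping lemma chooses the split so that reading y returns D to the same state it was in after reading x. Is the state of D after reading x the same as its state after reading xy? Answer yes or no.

yes

Run of D on the first 2 characters of w = c c:
  step 0: S0  (start)
  step 1: S4  (read c: S0→S4)
  step 2: S4  (read c: S4→S4)

After x (step 1): S4. After xy (step 2): S4.
They match, so y = c drives D around a cycle from S4 back to itself; pumping y any number of times keeps D in S4 before reading z, and xyⁱz ∈ L(D) for every i ≥ 0.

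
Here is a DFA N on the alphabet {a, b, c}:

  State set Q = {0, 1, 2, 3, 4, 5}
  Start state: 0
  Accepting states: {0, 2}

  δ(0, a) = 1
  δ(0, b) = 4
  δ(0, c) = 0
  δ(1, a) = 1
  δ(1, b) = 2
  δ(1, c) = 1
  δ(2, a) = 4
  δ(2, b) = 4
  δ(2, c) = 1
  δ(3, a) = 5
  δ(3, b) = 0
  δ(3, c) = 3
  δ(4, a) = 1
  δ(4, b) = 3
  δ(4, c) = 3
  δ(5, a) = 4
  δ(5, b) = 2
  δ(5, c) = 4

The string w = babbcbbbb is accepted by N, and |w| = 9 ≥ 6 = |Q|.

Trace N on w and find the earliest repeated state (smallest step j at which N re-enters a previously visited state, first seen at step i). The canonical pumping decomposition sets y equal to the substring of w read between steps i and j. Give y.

abb

State sequence: 0 -b-> 4 -a-> 1 -b-> 2 -b-> 4 -c-> 3 -b-> 0 -b-> 4 -b-> 3 -b-> 0
First repeat at step 4: 4 was already visited.

So i = 1, j = 4, giving x = w[0:1] = b, y = w[1:4] = abb, z = w[4:9] = cbbbb.
Check: |xy| = 4 ≤ 6 and |y| = 3 ≥ 1. Reading y takes N from 4 back to 4, so every xyⁱz is accepted.
The DFA has 6 states, so the proof of the pumping lemma guarantees a repeated state among the first 6+1 visited; the segment between the two visits is the pumpable y.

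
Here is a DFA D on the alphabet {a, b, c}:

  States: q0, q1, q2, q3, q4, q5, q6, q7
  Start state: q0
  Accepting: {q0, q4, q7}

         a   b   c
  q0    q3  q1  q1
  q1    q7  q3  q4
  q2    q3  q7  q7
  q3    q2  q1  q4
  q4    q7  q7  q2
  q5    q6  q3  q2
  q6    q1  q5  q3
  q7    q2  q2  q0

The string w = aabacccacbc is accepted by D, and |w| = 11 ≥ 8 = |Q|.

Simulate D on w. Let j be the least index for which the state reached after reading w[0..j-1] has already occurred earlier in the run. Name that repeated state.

State sequence: q0 -a-> q3 -a-> q2 -b-> q7 -a-> q2 -c-> q7 -c-> q0 -c-> q1 -a-> q7 -c-> q0 -b-> q1 -c-> q4
First repeat at step 4: q2 was already visited.

The earliest repeat is at step j = 4: D is in q2, which it already visited at step i = 2.
Pumping length from the standard proof: p = 8 (the number of states). The repeated state found above gives |xy| = j ≤ 8 and |y| = j − i ≥ 1.

q2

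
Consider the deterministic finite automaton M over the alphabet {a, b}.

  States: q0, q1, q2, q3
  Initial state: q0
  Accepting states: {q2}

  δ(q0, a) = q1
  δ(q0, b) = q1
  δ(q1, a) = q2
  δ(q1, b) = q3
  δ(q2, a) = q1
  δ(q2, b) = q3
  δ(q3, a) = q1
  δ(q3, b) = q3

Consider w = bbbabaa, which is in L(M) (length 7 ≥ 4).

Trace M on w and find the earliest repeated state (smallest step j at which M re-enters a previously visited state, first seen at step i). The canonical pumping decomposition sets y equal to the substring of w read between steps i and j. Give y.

b

State sequence: q0 -b-> q1 -b-> q3 -b-> q3 -a-> q1 -b-> q3 -a-> q1 -a-> q2
First repeat at step 3: q3 was already visited.

So i = 2, j = 3, giving x = w[0:2] = bb, y = w[2:3] = b, z = w[3:7] = abaa.
Check: |xy| = 3 ≤ 4 and |y| = 1 ≥ 1. Reading y takes M from q3 back to q3, so every xyⁱz is accepted.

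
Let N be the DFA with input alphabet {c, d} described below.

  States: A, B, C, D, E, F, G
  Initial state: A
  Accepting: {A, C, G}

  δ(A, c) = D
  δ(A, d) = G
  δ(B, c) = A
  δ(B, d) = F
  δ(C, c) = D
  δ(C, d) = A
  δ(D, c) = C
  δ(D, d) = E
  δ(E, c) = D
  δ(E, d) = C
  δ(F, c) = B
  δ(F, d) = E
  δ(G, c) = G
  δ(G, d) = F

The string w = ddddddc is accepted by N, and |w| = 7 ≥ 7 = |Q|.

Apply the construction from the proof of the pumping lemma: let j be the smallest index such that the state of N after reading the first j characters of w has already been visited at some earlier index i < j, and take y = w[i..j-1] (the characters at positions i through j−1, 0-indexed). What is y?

ddddd

State sequence: A -d-> G -d-> F -d-> E -d-> C -d-> A -d-> G -c-> G
First repeat at step 5: A was already visited.

So i = 0, j = 5, giving x = w[0:0] = ε, y = w[0:5] = ddddd, z = w[5:7] = dc.
Check: |xy| = 5 ≤ 7 and |y| = 5 ≥ 1. Reading y takes N from A back to A, so every xyⁱz is accepted.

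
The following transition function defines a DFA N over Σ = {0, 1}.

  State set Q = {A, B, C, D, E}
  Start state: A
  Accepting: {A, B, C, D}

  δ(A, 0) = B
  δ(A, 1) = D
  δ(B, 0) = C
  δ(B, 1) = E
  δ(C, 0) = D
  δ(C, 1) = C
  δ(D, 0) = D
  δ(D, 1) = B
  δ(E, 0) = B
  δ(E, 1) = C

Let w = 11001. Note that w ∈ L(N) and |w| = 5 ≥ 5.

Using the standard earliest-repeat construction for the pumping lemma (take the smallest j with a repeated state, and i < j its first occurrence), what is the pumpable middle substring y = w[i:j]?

State sequence: A -1-> D -1-> B -0-> C -0-> D -1-> B
First repeat at step 4: D was already visited.

So i = 1, j = 4, giving x = w[0:1] = 1, y = w[1:4] = 100, z = w[4:5] = 1.
Check: |xy| = 4 ≤ 5 and |y| = 3 ≥ 1. Reading y takes N from D back to D, so every xyⁱz is accepted.
Since N has 5 states, any run of length ≥ 5 visits 5+1 states, so by pigeonhole some state repeats within the first 5 steps — that repeat gives the pumpable loop.

100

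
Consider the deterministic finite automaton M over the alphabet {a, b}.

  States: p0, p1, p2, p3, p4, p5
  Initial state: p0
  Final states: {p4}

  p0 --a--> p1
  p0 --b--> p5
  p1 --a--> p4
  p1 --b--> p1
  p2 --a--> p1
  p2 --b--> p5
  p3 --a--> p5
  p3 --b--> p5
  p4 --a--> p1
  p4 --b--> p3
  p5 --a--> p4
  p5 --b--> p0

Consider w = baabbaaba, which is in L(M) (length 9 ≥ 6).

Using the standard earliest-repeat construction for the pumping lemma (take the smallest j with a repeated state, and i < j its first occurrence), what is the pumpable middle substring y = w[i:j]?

b

State sequence: p0 -b-> p5 -a-> p4 -a-> p1 -b-> p1 -b-> p1 -a-> p4 -a-> p1 -b-> p1 -a-> p4
First repeat at step 4: p1 was already visited.

So i = 3, j = 4, giving x = w[0:3] = baa, y = w[3:4] = b, z = w[4:9] = baaba.
Check: |xy| = 4 ≤ 6 and |y| = 1 ≥ 1. Reading y takes M from p1 back to p1, so every xyⁱz is accepted.
With |Q| = 6, pigeonhole forces a state repeat no later than step 6; the substring read between the first and second visits to that state can be pumped.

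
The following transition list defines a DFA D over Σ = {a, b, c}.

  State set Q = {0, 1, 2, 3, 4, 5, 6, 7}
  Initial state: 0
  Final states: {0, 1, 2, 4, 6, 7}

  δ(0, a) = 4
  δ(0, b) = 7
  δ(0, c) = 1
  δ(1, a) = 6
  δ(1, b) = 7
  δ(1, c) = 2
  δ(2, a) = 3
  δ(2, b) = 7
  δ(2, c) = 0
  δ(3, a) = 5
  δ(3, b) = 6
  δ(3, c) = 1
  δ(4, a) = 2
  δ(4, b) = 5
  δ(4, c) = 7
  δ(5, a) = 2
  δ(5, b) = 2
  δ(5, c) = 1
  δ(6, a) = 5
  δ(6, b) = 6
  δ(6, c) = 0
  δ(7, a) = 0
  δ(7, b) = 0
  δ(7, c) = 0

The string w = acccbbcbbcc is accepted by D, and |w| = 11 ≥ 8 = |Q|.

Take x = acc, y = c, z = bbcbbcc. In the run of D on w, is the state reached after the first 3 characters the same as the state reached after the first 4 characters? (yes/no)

Run of D on the first 4 characters of w = a c c c:
  step 0: 0  (start)
  step 1: 4  (read a: 0→4)
  step 2: 7  (read c: 4→7)
  step 3: 0  (read c: 7→0)
  step 4: 1  (read c: 0→1)

After x (step 3): 0. After xy (step 4): 1.
They differ (0 ≠ 1), so y is not a cycle from the state after x; this split is not the one the pumping-lemma construction produces, and pumping y need not keep the string in L(D).

no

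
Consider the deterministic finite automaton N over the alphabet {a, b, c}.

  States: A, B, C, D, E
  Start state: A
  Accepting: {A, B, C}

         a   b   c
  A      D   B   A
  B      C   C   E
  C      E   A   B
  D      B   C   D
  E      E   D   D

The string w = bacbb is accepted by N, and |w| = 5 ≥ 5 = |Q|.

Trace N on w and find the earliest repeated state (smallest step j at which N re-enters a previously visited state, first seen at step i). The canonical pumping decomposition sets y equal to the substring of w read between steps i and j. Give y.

ac

State sequence: A -b-> B -a-> C -c-> B -b-> C -b-> A
First repeat at step 3: B was already visited.

So i = 1, j = 3, giving x = w[0:1] = b, y = w[1:3] = ac, z = w[3:5] = bb.
Check: |xy| = 3 ≤ 5 and |y| = 2 ≥ 1. Reading y takes N from B back to B, so every xyⁱz is accepted.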